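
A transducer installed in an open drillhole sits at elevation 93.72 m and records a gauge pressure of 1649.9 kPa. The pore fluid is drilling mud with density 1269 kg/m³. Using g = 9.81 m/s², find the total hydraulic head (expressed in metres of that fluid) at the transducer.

h ≈ 226.25 m

ψ = P/(ρg) = 1649.9×1000 / (1269 × 9.81) = 132.53 m.
h = z + ψ = 93.72 + 132.53 = 226.25 m.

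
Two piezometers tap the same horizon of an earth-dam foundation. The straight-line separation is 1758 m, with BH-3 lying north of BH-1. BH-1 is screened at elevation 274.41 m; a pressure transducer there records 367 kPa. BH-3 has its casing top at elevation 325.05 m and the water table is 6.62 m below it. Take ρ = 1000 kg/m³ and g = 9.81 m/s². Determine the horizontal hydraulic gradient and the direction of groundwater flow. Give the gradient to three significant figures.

i ≈ 0.00376; groundwater flows toward the south

Pressure head at BH-1: ψ = P/(ρg) = 367×1000 / (1000 × 9.81) = 37.41 m.
Total head at BH-1: h = z + ψ = 274.41 + 37.41 = 311.82 m.
Total head at BH-3: h = 325.05 − 6.62 = 318.43 m.
Head difference: h(BH-1) − h(BH-3) = 311.82 − 318.43 = -6.61 m.
Hydraulic gradient: i = |Δh| / L = 6.61 / 1758 = 0.00376.
Flow is from higher to lower head: from BH-3 toward BH-1, i.e. toward the south.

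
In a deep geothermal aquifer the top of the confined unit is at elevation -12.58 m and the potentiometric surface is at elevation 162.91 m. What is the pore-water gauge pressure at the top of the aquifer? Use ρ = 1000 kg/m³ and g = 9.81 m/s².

Pressure head at the aquifer top: ψ = h − z = 162.91 − (-12.58) = 175.49 m.
P = ρgψ = 1000 × 9.81 × 175.49 = 1721557 Pa ≈ 1720 kPa.

P ≈ 1720 kPa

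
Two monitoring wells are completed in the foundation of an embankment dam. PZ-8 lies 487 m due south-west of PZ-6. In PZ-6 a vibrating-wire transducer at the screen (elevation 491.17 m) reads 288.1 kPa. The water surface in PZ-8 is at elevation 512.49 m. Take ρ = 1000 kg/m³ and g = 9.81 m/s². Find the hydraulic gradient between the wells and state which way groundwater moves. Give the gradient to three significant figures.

Pressure head at PZ-6: ψ = P/(ρg) = 288.1×1000 / (1000 × 9.81) = 29.37 m.
Total head at PZ-6: h = z + ψ = 491.17 + 29.37 = 520.54 m.
Total head at PZ-8: h = 512.49 m (water level in the piezometer is the total head).
Head difference: h(PZ-6) − h(PZ-8) = 520.54 − 512.49 = 8.05 m.
Hydraulic gradient: i = |Δh| / L = 8.05 / 487 = 0.0165.
Flow is from higher to lower head: from PZ-6 toward PZ-8, i.e. toward the south-west.

i ≈ 0.0165; groundwater flows toward the south-west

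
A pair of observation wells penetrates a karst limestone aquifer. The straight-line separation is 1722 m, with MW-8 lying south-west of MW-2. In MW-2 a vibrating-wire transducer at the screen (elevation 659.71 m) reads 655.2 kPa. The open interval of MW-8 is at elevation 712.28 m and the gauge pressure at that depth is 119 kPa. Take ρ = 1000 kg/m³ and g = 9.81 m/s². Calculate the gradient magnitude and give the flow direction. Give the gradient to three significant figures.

i ≈ 0.00121; groundwater flows toward the south-west

Pressure head at MW-2: ψ = P/(ρg) = 655.2×1000 / (1000 × 9.81) = 66.79 m.
Total head at MW-2: h = z + ψ = 659.71 + 66.79 = 726.50 m.
Pressure head at MW-8: ψ = P/(ρg) = 119×1000 / (1000 × 9.81) = 12.13 m.
Total head at MW-8: h = z + ψ = 712.28 + 12.13 = 724.41 m.
Head difference: h(MW-2) − h(MW-8) = 726.50 − 724.41 = 2.09 m.
Hydraulic gradient: i = |Δh| / L = 2.09 / 1722 = 0.00121.
Flow is from higher to lower head: from MW-2 toward MW-8, i.e. toward the south-west.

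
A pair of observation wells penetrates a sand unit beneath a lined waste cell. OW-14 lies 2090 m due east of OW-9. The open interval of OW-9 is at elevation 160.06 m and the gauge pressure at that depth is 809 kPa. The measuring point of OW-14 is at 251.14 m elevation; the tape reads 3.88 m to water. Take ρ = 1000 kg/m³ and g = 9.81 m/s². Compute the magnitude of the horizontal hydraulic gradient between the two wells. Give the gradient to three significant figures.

Pressure head at OW-9: ψ = P/(ρg) = 809×1000 / (1000 × 9.81) = 82.47 m.
Total head at OW-9: h = z + ψ = 160.06 + 82.47 = 242.53 m.
Total head at OW-14: h = 251.14 − 3.88 = 247.26 m.
Head difference: h(OW-9) − h(OW-14) = 242.53 − 247.26 = -4.73 m.
Hydraulic gradient: i = |Δh| / L = 4.73 / 2090 = 0.00226.

i ≈ 0.00226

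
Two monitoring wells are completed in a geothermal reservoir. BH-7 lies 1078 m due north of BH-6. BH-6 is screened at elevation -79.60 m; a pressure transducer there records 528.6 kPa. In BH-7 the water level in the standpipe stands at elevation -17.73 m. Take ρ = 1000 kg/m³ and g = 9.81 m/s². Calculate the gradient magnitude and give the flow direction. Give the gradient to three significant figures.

Pressure head at BH-6: ψ = P/(ρg) = 528.6×1000 / (1000 × 9.81) = 53.88 m.
Total head at BH-6: h = z + ψ = -79.60 + 53.88 = -25.72 m.
Total head at BH-7: h = -17.73 m (water level in the piezometer is the total head).
Head difference: h(BH-6) − h(BH-7) = -25.72 − (-17.73) = -7.99 m.
Hydraulic gradient: i = |Δh| / L = 7.99 / 1078 = 0.00741.
Flow is from higher to lower head: from BH-7 toward BH-6, i.e. toward the south.

i ≈ 0.00741; groundwater flows toward the south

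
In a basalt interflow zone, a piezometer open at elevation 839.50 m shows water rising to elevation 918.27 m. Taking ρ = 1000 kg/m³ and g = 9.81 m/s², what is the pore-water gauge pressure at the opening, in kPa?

Pressure head ψ = h − z = 918.27 − 839.50 = 78.77 m.
P = ρgψ = 1000 × 9.81 × 78.77 = 772734 Pa ≈ 773 kPa.

P ≈ 773 kPa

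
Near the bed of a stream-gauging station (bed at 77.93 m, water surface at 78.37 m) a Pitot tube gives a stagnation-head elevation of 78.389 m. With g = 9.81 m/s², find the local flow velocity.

v ≈ 0.611 m/s

Near the bed, under hydrostatic conditions, the piezometric head (z + ψ) equals the free-surface elevation, 78.37 m.
Velocity head = total − piezometric = 78.389 − 78.37 = 0.019 m.
v = √(2g·h_v) = √(2 × 9.81 × 0.019) = 0.611 m/s.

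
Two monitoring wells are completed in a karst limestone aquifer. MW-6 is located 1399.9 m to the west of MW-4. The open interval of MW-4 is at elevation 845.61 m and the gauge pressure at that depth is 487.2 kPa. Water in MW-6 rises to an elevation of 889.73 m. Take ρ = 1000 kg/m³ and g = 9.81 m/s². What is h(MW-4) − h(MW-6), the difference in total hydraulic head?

Δh ≈ 5.54 m

Pressure head at MW-4: ψ = P/(ρg) = 487.2×1000 / (1000 × 9.81) = 49.66 m.
Total head at MW-4: h = z + ψ = 845.61 + 49.66 = 895.27 m.
Total head at MW-6: h = 889.73 m (water level in the piezometer is the total head).
Head difference: h(MW-4) − h(MW-6) = 895.27 − 889.73 = 5.54 m.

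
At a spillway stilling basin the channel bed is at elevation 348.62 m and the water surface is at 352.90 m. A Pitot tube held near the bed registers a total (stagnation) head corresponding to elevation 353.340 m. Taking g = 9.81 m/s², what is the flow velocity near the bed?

v ≈ 2.94 m/s

Near the bed, under hydrostatic conditions, the piezometric head (z + ψ) equals the free-surface elevation, 352.90 m.
Velocity head = total − piezometric = 353.340 − 352.90 = 0.440 m.
v = √(2g·h_v) = √(2 × 9.81 × 0.440) = 2.94 m/s.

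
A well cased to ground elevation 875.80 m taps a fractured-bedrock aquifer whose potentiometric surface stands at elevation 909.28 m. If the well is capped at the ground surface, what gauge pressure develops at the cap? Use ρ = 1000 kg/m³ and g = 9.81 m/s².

P ≈ 328 kPa

Head above the cap: Δh = 909.28 − 875.80 = 33.48 m.
P = ρgΔh = 1000 × 9.81 × 33.48 = 328439 Pa ≈ 328 kPa.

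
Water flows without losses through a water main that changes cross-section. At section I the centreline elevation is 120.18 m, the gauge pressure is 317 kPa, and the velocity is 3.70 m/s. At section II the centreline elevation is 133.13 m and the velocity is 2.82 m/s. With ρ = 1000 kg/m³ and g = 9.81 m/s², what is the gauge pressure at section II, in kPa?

P₂ ≈ 193 kPa

Pressure head at I: ψ₁ = P₁/(ρg) = 317×1000 / (1000 × 9.81) = 32.31 m.
Velocity heads: v₁²/2g = 3.70²/19.62 = 0.698 m; v₂²/2g = 2.82²/19.62 = 0.405 m.
Total head H = z₁ + ψ₁ + v₁²/2g = 120.18 + 32.31 + 0.698 = 153.19 m.
ψ₂ = H − z₂ − v₂²/2g = 153.19 − 133.13 − 0.405 = 19.66 m.
P₂ = ρgψ₂ = 1000 × 9.81 × 19.66 ≈ 193 kPa.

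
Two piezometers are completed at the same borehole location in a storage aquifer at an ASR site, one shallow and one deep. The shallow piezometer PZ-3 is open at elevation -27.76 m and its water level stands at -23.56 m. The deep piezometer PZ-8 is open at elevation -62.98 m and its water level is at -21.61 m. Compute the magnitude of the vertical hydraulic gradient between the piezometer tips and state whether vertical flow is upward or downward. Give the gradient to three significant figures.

|i_v| ≈ 0.0554; vertical flow is upward

Total head at PZ-3: h = -23.56 m (water level in the standpipe).
Total head at PZ-8: h = -21.61 m.
Δh = h(PZ-3) − h(PZ-8) = -23.56 − (-21.61) = -1.95 m.
Vertical separation Δz = -27.76 − (-62.98) = 35.22 m.
|i_v| = |Δh| / Δz = 1.95 / 35.22 = 0.0554.
Head is higher in the deep piezometer, so vertical flow is upward (discharge condition).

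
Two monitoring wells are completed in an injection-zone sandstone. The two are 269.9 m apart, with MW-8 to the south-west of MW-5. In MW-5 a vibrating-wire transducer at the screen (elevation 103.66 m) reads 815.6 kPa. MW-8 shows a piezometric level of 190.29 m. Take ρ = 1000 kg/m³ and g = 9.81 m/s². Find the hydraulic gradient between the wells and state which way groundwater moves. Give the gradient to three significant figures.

Pressure head at MW-5: ψ = P/(ρg) = 815.6×1000 / (1000 × 9.81) = 83.14 m.
Total head at MW-5: h = z + ψ = 103.66 + 83.14 = 186.80 m.
Total head at MW-8: h = 190.29 m (water level in the piezometer is the total head).
Head difference: h(MW-5) − h(MW-8) = 186.80 − 190.29 = -3.49 m.
Hydraulic gradient: i = |Δh| / L = 3.49 / 269.9 = 0.0129.
Flow is from higher to lower head: from MW-8 toward MW-5, i.e. toward the north-east.

i ≈ 0.0129; groundwater flows toward the north-east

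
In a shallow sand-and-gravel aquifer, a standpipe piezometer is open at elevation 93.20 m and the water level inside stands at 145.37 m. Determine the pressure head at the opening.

ψ ≈ 52.17 m

Total head h = 145.37 m (the water-surface elevation in the piezometer).
Pressure head ψ = h − z = 145.37 − 93.20 = 52.17 m.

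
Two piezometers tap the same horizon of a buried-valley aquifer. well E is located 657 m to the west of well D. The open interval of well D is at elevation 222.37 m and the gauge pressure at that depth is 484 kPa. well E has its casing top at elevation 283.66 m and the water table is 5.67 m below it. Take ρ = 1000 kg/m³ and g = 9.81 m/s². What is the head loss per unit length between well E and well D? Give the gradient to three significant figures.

i ≈ 0.00956 m/m

Pressure head at well D: ψ = P/(ρg) = 484×1000 / (1000 × 9.81) = 49.34 m.
Total head at well D: h = z + ψ = 222.37 + 49.34 = 271.71 m.
Total head at well E: h = 283.66 − 5.67 = 277.99 m.
Head difference: h(well D) − h(well E) = 271.71 − 277.99 = -6.28 m.
Hydraulic gradient: i = |Δh| / L = 6.28 / 657 = 0.00956.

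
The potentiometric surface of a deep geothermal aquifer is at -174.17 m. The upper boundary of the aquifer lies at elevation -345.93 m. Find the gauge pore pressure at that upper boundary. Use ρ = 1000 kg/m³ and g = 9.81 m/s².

Pressure head at the aquifer top: ψ = h − z = -174.17 − (-345.93) = 171.76 m.
P = ρgψ = 1000 × 9.81 × 171.76 = 1684966 Pa ≈ 1680 kPa.

P ≈ 1680 kPa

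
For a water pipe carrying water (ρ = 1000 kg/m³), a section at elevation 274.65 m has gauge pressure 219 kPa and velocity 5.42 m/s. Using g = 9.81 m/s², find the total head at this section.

Pressure head ψ = P/(ρg) = 219×1000 / (1000 × 9.81) = 22.32 m.
Velocity head = v²/(2g) = 5.42² / (2 × 9.81) = 1.497 m.
h = z + ψ + v²/(2g) = 274.65 + 22.32 + 1.497 = 298.47 m.

h ≈ 298.47 m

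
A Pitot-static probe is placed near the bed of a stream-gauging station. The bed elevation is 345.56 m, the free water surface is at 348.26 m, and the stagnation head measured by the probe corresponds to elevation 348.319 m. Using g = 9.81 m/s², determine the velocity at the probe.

v ≈ 1.08 m/s

Near the bed, under hydrostatic conditions, the piezometric head (z + ψ) equals the free-surface elevation, 348.26 m.
Velocity head = total − piezometric = 348.319 − 348.26 = 0.059 m.
v = √(2g·h_v) = √(2 × 9.81 × 0.059) = 1.08 m/s.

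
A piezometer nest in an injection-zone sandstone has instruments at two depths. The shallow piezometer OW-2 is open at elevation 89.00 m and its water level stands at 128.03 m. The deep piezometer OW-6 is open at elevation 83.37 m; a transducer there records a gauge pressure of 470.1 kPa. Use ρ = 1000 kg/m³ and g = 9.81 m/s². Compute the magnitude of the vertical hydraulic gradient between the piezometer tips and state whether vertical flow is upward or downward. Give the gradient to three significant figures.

|i_v| ≈ 0.579; vertical flow is upward

Total head at OW-2: h = 128.03 m (water level in the standpipe).
Pressure head at OW-6: ψ = P/(ρg) = 470.1×1000 / (1000 × 9.81) = 47.92 m.
Total head at OW-6: h = z + ψ = 83.37 + 47.92 = 131.29 m.
Δh = h(OW-2) − h(OW-6) = 128.03 − 131.29 = -3.26 m.
Vertical separation Δz = 89.00 − 83.37 = 5.63 m.
|i_v| = |Δh| / Δz = 3.26 / 5.63 = 0.579.
Head is higher in the deep piezometer, so vertical flow is upward (discharge condition).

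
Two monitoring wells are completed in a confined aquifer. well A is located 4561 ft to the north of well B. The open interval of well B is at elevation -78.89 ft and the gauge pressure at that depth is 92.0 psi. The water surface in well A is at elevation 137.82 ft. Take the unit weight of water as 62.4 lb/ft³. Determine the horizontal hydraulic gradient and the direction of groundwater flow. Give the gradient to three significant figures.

i ≈ 0.000965; groundwater flows toward the south

Pressure head at well B: ψ = 144·P/γ = 144 × 92.0 / 62.4 = 212.31 ft.
Total head at well B: h = z + ψ = -78.89 + 212.31 = 133.42 ft.
Total head at well A: h = 137.82 ft (water level in the piezometer is the total head).
Head difference: h(well B) − h(well A) = 133.42 − 137.82 = -4.40 ft.
Hydraulic gradient: i = |Δh| / L = 4.40 / 4561 = 0.000965.
Flow is from higher to lower head: from well A toward well B, i.e. toward the south.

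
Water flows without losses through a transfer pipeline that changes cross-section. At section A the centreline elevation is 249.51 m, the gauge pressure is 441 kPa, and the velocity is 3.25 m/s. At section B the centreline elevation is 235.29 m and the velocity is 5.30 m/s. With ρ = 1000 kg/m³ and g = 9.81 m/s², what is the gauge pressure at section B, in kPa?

P₂ ≈ 572 kPa

Pressure head at A: ψ₁ = P₁/(ρg) = 441×1000 / (1000 × 9.81) = 44.95 m.
Velocity heads: v₁²/2g = 3.25²/19.62 = 0.538 m; v₂²/2g = 5.30²/19.62 = 1.432 m.
Total head H = z₁ + ψ₁ + v₁²/2g = 249.51 + 44.95 + 0.538 = 295.00 m.
ψ₂ = H − z₂ − v₂²/2g = 295.00 − 235.29 − 1.432 = 58.28 m.
P₂ = ρgψ₂ = 1000 × 9.81 × 58.28 ≈ 572 kPa.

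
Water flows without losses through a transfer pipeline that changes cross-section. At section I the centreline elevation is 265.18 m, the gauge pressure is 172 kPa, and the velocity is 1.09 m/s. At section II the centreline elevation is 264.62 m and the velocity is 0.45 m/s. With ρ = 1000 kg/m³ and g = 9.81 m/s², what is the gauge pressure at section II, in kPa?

P₂ ≈ 178 kPa

Pressure head at I: ψ₁ = P₁/(ρg) = 172×1000 / (1000 × 9.81) = 17.53 m.
Velocity heads: v₁²/2g = 1.09²/19.62 = 0.061 m; v₂²/2g = 0.45²/19.62 = 0.010 m.
Total head H = z₁ + ψ₁ + v₁²/2g = 265.18 + 17.53 + 0.061 = 282.77 m.
ψ₂ = H − z₂ − v₂²/2g = 282.77 − 264.62 − 0.010 = 18.14 m.
P₂ = ρgψ₂ = 1000 × 9.81 × 18.14 ≈ 178 kPa.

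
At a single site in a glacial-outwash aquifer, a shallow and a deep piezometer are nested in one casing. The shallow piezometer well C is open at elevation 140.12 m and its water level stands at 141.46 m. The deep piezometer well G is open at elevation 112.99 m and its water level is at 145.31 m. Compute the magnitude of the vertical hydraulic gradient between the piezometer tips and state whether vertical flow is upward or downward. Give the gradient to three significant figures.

|i_v| ≈ 0.142; vertical flow is upward

Total head at well C: h = 141.46 m (water level in the standpipe).
Total head at well G: h = 145.31 m.
Δh = h(well C) − h(well G) = 141.46 − 145.31 = -3.85 m.
Vertical separation Δz = 140.12 − 112.99 = 27.13 m.
|i_v| = |Δh| / Δz = 3.85 / 27.13 = 0.142.
Head is higher in the deep piezometer, so vertical flow is upward (discharge condition).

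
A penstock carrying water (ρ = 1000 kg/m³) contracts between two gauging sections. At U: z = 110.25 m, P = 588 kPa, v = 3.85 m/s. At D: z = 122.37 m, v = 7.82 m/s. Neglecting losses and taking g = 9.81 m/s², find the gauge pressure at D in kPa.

P₂ ≈ 446 kPa

Pressure head at U: ψ₁ = P₁/(ρg) = 588×1000 / (1000 × 9.81) = 59.94 m.
Velocity heads: v₁²/2g = 3.85²/19.62 = 0.755 m; v₂²/2g = 7.82²/19.62 = 3.117 m.
Total head H = z₁ + ψ₁ + v₁²/2g = 110.25 + 59.94 + 0.755 = 170.94 m.
ψ₂ = H − z₂ − v₂²/2g = 170.94 − 122.37 − 3.117 = 45.45 m.
P₂ = ρgψ₂ = 1000 × 9.81 × 45.45 ≈ 446 kPa.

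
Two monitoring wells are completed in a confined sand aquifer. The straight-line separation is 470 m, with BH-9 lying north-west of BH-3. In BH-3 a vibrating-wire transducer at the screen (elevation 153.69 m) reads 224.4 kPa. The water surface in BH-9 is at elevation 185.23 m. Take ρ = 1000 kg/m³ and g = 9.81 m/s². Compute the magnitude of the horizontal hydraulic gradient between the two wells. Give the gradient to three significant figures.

Pressure head at BH-3: ψ = P/(ρg) = 224.4×1000 / (1000 × 9.81) = 22.87 m.
Total head at BH-3: h = z + ψ = 153.69 + 22.87 = 176.56 m.
Total head at BH-9: h = 185.23 m (water level in the piezometer is the total head).
Head difference: h(BH-3) − h(BH-9) = 176.56 − 185.23 = -8.67 m.
Hydraulic gradient: i = |Δh| / L = 8.67 / 470 = 0.0184.

i ≈ 0.0184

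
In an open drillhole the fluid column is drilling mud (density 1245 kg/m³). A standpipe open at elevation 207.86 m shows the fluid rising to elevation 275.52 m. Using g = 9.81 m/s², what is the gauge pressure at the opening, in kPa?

P ≈ 826 kPa

Pressure head ψ = h − z = 275.52 − 207.86 = 67.66 m.
P = ρgψ = 1245 × 9.81 × 67.66 = 826362 Pa ≈ 826 kPa.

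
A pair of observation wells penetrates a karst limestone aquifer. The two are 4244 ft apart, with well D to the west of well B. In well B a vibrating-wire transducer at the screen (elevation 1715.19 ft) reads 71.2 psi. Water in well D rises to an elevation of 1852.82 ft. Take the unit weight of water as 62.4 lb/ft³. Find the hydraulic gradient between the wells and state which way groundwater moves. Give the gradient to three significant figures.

i ≈ 0.00629; groundwater flows toward the west

Pressure head at well B: ψ = 144·P/γ = 144 × 71.2 / 62.4 = 164.31 ft.
Total head at well B: h = z + ψ = 1715.19 + 164.31 = 1879.50 ft.
Total head at well D: h = 1852.82 ft (water level in the piezometer is the total head).
Head difference: h(well B) − h(well D) = 1879.50 − 1852.82 = 26.68 ft.
Hydraulic gradient: i = |Δh| / L = 26.68 / 4244 = 0.00629.
Flow is from higher to lower head: from well B toward well D, i.e. toward the west.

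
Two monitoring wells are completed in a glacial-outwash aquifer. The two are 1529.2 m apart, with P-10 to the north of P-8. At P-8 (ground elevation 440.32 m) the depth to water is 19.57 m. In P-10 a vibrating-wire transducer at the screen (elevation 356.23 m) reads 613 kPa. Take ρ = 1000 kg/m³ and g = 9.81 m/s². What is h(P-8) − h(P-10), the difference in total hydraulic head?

Total head at P-8: h = 440.32 − 19.57 = 420.75 m.
Pressure head at P-10: ψ = P/(ρg) = 613×1000 / (1000 × 9.81) = 62.49 m.
Total head at P-10: h = z + ψ = 356.23 + 62.49 = 418.72 m.
Head difference: h(P-8) − h(P-10) = 420.75 − 418.72 = 2.03 m.

Δh ≈ 2.03 m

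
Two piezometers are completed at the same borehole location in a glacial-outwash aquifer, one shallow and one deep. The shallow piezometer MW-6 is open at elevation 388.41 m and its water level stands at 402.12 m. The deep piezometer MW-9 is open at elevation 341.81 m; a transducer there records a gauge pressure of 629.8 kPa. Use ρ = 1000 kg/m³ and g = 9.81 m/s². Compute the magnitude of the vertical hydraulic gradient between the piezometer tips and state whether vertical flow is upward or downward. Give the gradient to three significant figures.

Total head at MW-6: h = 402.12 m (water level in the standpipe).
Pressure head at MW-9: ψ = P/(ρg) = 629.8×1000 / (1000 × 9.81) = 64.20 m.
Total head at MW-9: h = z + ψ = 341.81 + 64.20 = 406.01 m.
Δh = h(MW-6) − h(MW-9) = 402.12 − 406.01 = -3.89 m.
Vertical separation Δz = 388.41 − 341.81 = 46.60 m.
|i_v| = |Δh| / Δz = 3.89 / 46.60 = 0.0835.
Head is higher in the deep piezometer, so vertical flow is upward (discharge condition).

|i_v| ≈ 0.0835; vertical flow is upward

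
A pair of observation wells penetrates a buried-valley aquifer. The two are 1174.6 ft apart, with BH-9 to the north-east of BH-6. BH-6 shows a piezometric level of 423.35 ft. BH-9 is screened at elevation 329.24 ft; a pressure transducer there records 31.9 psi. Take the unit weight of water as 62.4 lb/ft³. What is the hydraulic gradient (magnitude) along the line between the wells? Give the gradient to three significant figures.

i ≈ 0.0174

Total head at BH-6: h = 423.35 ft (water level in the piezometer is the total head).
Pressure head at BH-9: ψ = 144·P/γ = 144 × 31.9 / 62.4 = 73.62 ft.
Total head at BH-9: h = z + ψ = 329.24 + 73.62 = 402.86 ft.
Head difference: h(BH-6) − h(BH-9) = 423.35 − 402.86 = 20.49 ft.
Hydraulic gradient: i = |Δh| / L = 20.49 / 1174.6 = 0.0174.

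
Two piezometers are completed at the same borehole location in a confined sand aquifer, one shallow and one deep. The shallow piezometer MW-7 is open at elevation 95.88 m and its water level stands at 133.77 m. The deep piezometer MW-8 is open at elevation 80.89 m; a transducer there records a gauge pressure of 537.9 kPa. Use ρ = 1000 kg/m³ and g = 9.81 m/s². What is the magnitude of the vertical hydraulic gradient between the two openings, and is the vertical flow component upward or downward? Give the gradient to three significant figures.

|i_v| ≈ 0.130; vertical flow is upward

Total head at MW-7: h = 133.77 m (water level in the standpipe).
Pressure head at MW-8: ψ = P/(ρg) = 537.9×1000 / (1000 × 9.81) = 54.83 m.
Total head at MW-8: h = z + ψ = 80.89 + 54.83 = 135.72 m.
Δh = h(MW-7) − h(MW-8) = 133.77 − 135.72 = -1.95 m.
Vertical separation Δz = 95.88 − 80.89 = 14.99 m.
|i_v| = |Δh| / Δz = 1.95 / 14.99 = 0.130.
Head is higher in the deep piezometer, so vertical flow is upward (discharge condition).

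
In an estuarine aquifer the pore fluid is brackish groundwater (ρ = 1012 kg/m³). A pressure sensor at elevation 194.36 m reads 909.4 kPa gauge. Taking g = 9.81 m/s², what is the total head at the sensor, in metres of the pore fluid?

ψ = P/(ρg) = 909.4×1000 / (1012 × 9.81) = 91.60 m.
h = z + ψ = 194.36 + 91.60 = 285.96 m.

h ≈ 285.96 m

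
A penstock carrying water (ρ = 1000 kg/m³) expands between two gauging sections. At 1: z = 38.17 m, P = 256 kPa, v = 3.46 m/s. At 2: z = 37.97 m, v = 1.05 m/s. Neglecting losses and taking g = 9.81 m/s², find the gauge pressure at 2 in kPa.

Pressure head at 1: ψ₁ = P₁/(ρg) = 256×1000 / (1000 × 9.81) = 26.10 m.
Velocity heads: v₁²/2g = 3.46²/19.62 = 0.610 m; v₂²/2g = 1.05²/19.62 = 0.056 m.
Total head H = z₁ + ψ₁ + v₁²/2g = 38.17 + 26.10 + 0.610 = 64.88 m.
ψ₂ = H − z₂ − v₂²/2g = 64.88 − 37.97 − 0.056 = 26.85 m.
P₂ = ρgψ₂ = 1000 × 9.81 × 26.85 ≈ 263 kPa.

P₂ ≈ 263 kPa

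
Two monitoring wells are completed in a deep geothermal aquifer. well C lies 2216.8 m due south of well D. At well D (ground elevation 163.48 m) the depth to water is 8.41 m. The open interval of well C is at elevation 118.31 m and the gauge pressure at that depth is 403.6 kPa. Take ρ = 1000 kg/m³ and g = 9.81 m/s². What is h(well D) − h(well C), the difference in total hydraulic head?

Δh ≈ -4.38 m

Total head at well D: h = 163.48 − 8.41 = 155.07 m.
Pressure head at well C: ψ = P/(ρg) = 403.6×1000 / (1000 × 9.81) = 41.14 m.
Total head at well C: h = z + ψ = 118.31 + 41.14 = 159.45 m.
Head difference: h(well D) − h(well C) = 155.07 − 159.45 = -4.38 m.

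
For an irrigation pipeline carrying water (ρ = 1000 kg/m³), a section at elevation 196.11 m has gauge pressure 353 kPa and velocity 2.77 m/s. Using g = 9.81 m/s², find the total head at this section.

Pressure head ψ = P/(ρg) = 353×1000 / (1000 × 9.81) = 35.98 m.
Velocity head = v²/(2g) = 2.77² / (2 × 9.81) = 0.391 m.
h = z + ψ + v²/(2g) = 196.11 + 35.98 + 0.391 = 232.48 m.

h ≈ 232.48 m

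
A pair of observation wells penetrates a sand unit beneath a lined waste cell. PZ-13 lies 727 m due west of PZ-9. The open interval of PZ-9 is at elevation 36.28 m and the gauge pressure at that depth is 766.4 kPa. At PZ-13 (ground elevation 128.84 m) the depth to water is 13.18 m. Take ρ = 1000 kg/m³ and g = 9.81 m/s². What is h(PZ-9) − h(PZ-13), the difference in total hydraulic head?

Δh ≈ -1.26 m

Pressure head at PZ-9: ψ = P/(ρg) = 766.4×1000 / (1000 × 9.81) = 78.12 m.
Total head at PZ-9: h = z + ψ = 36.28 + 78.12 = 114.40 m.
Total head at PZ-13: h = 128.84 − 13.18 = 115.66 m.
Head difference: h(PZ-9) − h(PZ-13) = 114.40 − 115.66 = -1.26 m.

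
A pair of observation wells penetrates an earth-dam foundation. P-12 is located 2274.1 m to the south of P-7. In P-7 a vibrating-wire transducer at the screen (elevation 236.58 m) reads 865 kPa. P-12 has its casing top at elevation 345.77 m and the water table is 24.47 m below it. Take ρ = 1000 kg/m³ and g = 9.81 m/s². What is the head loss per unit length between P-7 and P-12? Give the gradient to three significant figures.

Pressure head at P-7: ψ = P/(ρg) = 865×1000 / (1000 × 9.81) = 88.18 m.
Total head at P-7: h = z + ψ = 236.58 + 88.18 = 324.76 m.
Total head at P-12: h = 345.77 − 24.47 = 321.30 m.
Head difference: h(P-7) − h(P-12) = 324.76 − 321.30 = 3.46 m.
Hydraulic gradient: i = |Δh| / L = 3.46 / 2274.1 = 0.00152.

i ≈ 0.00152 m/m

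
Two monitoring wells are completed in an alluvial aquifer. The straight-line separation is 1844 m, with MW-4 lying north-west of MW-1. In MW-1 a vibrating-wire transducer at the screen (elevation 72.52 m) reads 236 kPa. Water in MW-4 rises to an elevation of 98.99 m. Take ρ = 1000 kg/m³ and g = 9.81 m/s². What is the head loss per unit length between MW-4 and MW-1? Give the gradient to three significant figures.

i ≈ 0.00131 m/m

Pressure head at MW-1: ψ = P/(ρg) = 236×1000 / (1000 × 9.81) = 24.06 m.
Total head at MW-1: h = z + ψ = 72.52 + 24.06 = 96.58 m.
Total head at MW-4: h = 98.99 m (water level in the piezometer is the total head).
Head difference: h(MW-1) − h(MW-4) = 96.58 − 98.99 = -2.41 m.
Hydraulic gradient: i = |Δh| / L = 2.41 / 1844 = 0.00131.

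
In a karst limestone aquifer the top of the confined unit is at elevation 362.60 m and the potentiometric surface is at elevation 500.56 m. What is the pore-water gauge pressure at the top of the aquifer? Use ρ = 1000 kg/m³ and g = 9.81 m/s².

P ≈ 1350 kPa

Pressure head at the aquifer top: ψ = h − z = 500.56 − 362.60 = 137.96 m.
P = ρgψ = 1000 × 9.81 × 137.96 = 1353388 Pa ≈ 1350 kPa.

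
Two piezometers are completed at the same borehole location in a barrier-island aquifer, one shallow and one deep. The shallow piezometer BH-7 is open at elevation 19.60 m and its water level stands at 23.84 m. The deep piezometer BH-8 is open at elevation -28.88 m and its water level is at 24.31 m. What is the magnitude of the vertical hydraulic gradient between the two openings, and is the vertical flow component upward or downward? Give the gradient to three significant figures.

Total head at BH-7: h = 23.84 m (water level in the standpipe).
Total head at BH-8: h = 24.31 m.
Δh = h(BH-7) − h(BH-8) = 23.84 − 24.31 = -0.47 m.
Vertical separation Δz = 19.60 − (-28.88) = 48.48 m.
|i_v| = |Δh| / Δz = 0.47 / 48.48 = 0.00969.
Head is higher in the deep piezometer, so vertical flow is upward (discharge condition).

|i_v| ≈ 0.00969; vertical flow is upward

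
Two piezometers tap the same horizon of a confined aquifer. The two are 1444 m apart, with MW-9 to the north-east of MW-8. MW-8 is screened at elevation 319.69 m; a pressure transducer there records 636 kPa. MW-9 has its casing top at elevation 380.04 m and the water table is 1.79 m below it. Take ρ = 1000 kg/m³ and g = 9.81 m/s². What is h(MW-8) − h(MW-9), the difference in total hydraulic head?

Pressure head at MW-8: ψ = P/(ρg) = 636×1000 / (1000 × 9.81) = 64.83 m.
Total head at MW-8: h = z + ψ = 319.69 + 64.83 = 384.52 m.
Total head at MW-9: h = 380.04 − 1.79 = 378.25 m.
Head difference: h(MW-8) − h(MW-9) = 384.52 − 378.25 = 6.27 m.

Δh ≈ 6.27 m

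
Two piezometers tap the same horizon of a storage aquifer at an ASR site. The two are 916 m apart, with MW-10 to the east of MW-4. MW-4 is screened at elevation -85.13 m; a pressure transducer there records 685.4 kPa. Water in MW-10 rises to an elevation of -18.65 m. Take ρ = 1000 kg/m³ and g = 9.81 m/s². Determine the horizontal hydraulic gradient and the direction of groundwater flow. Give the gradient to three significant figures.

i ≈ 0.00370; groundwater flows toward the east

Pressure head at MW-4: ψ = P/(ρg) = 685.4×1000 / (1000 × 9.81) = 69.87 m.
Total head at MW-4: h = z + ψ = -85.13 + 69.87 = -15.26 m.
Total head at MW-10: h = -18.65 m (water level in the piezometer is the total head).
Head difference: h(MW-4) − h(MW-10) = -15.26 − (-18.65) = 3.39 m.
Hydraulic gradient: i = |Δh| / L = 3.39 / 916 = 0.00370.
Flow is from higher to lower head: from MW-4 toward MW-10, i.e. toward the east.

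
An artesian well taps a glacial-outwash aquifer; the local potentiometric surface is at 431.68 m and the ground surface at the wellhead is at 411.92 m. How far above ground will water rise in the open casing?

Water rises to the potentiometric surface, so the rise above ground = 431.68 − 411.92 = 19.76 m.

≈ 19.76 m above ground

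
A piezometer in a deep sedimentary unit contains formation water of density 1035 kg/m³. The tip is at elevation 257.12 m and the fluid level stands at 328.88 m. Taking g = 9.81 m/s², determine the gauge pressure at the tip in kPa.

Pressure head ψ = h − z = 328.88 − 257.12 = 71.76 m.
P = ρgψ = 1035 × 9.81 × 71.76 = 728604 Pa ≈ 729 kPa.

P ≈ 729 kPa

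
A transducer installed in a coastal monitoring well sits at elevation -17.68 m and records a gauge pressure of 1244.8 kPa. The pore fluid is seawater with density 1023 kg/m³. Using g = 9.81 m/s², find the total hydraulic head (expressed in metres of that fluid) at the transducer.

h ≈ 106.36 m

ψ = P/(ρg) = 1244.8×1000 / (1023 × 9.81) = 124.04 m.
h = z + ψ = -17.68 + 124.04 = 106.36 m.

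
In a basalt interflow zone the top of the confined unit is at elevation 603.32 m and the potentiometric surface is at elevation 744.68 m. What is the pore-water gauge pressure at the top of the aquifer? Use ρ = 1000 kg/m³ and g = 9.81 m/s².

Pressure head at the aquifer top: ψ = h − z = 744.68 − 603.32 = 141.36 m.
P = ρgψ = 1000 × 9.81 × 141.36 = 1386742 Pa ≈ 1390 kPa.

P ≈ 1390 kPa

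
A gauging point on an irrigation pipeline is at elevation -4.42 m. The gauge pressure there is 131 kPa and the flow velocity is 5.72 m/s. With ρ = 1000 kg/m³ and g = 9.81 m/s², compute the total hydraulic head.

Pressure head ψ = P/(ρg) = 131×1000 / (1000 × 9.81) = 13.35 m.
Velocity head = v²/(2g) = 5.72² / (2 × 9.81) = 1.668 m.
h = z + ψ + v²/(2g) = -4.42 + 13.35 + 1.668 = 10.60 m.

h ≈ 10.60 m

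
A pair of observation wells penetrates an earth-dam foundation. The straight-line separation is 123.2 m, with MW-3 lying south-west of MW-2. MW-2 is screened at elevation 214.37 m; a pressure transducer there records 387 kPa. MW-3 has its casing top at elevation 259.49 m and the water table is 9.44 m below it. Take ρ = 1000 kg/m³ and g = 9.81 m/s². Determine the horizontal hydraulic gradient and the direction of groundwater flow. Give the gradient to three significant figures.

Pressure head at MW-2: ψ = P/(ρg) = 387×1000 / (1000 × 9.81) = 39.45 m.
Total head at MW-2: h = z + ψ = 214.37 + 39.45 = 253.82 m.
Total head at MW-3: h = 259.49 − 9.44 = 250.05 m.
Head difference: h(MW-2) − h(MW-3) = 253.82 − 250.05 = 3.77 m.
Hydraulic gradient: i = |Δh| / L = 3.77 / 123.2 = 0.0306.
Flow is from higher to lower head: from MW-2 toward MW-3, i.e. toward the south-west.

i ≈ 0.0306; groundwater flows toward the south-west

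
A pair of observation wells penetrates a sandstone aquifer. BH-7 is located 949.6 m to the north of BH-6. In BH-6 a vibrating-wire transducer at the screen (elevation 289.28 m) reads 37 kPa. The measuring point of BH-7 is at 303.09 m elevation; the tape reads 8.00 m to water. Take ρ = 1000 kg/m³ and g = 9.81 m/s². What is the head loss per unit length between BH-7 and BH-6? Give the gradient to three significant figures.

i ≈ 0.00215 m/m

Pressure head at BH-6: ψ = P/(ρg) = 37×1000 / (1000 × 9.81) = 3.77 m.
Total head at BH-6: h = z + ψ = 289.28 + 3.77 = 293.05 m.
Total head at BH-7: h = 303.09 − 8.00 = 295.09 m.
Head difference: h(BH-6) − h(BH-7) = 293.05 − 295.09 = -2.04 m.
Hydraulic gradient: i = |Δh| / L = 2.04 / 949.6 = 0.00215.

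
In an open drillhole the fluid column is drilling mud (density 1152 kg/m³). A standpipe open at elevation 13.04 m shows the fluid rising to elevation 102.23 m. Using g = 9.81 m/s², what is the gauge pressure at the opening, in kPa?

Pressure head ψ = h − z = 102.23 − 13.04 = 89.19 m.
P = ρgψ = 1152 × 9.81 × 89.19 = 1007947 Pa ≈ 1010 kPa.

P ≈ 1010 kPa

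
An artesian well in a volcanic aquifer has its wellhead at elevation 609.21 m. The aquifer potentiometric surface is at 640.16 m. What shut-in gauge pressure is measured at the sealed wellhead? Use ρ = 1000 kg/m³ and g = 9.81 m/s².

P ≈ 304 kPa

Head above the cap: Δh = 640.16 − 609.21 = 30.95 m.
P = ρgΔh = 1000 × 9.81 × 30.95 = 303620 Pa ≈ 304 kPa.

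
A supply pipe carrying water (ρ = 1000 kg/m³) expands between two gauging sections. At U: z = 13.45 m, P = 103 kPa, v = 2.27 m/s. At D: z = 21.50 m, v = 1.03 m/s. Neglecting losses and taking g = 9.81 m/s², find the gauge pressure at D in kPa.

P₂ ≈ 26.1 kPa

Pressure head at U: ψ₁ = P₁/(ρg) = 103×1000 / (1000 × 9.81) = 10.50 m.
Velocity heads: v₁²/2g = 2.27²/19.62 = 0.263 m; v₂²/2g = 1.03²/19.62 = 0.054 m.
Total head H = z₁ + ψ₁ + v₁²/2g = 13.45 + 10.50 + 0.263 = 24.21 m.
ψ₂ = H − z₂ − v₂²/2g = 24.21 − 21.50 − 0.054 = 2.66 m.
P₂ = ρgψ₂ = 1000 × 9.81 × 2.66 ≈ 26.1 kPa.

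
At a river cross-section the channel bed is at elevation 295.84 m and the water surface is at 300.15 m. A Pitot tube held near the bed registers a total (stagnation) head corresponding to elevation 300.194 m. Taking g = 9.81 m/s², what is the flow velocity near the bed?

Near the bed, under hydrostatic conditions, the piezometric head (z + ψ) equals the free-surface elevation, 300.15 m.
Velocity head = total − piezometric = 300.194 − 300.15 = 0.044 m.
v = √(2g·h_v) = √(2 × 9.81 × 0.044) = 0.929 m/s.

v ≈ 0.929 m/s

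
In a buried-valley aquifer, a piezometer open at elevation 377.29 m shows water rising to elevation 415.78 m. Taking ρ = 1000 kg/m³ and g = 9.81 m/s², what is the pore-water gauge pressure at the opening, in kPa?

Pressure head ψ = h − z = 415.78 − 377.29 = 38.49 m.
P = ρgψ = 1000 × 9.81 × 38.49 = 377587 Pa ≈ 378 kPa.

P ≈ 378 kPa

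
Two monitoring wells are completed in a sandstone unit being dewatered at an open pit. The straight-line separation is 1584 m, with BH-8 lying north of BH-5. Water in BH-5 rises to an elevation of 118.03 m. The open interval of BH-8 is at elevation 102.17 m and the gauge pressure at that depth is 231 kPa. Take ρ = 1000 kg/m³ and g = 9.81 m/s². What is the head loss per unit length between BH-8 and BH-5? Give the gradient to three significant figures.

i ≈ 0.00485 m/m

Total head at BH-5: h = 118.03 m (water level in the piezometer is the total head).
Pressure head at BH-8: ψ = P/(ρg) = 231×1000 / (1000 × 9.81) = 23.55 m.
Total head at BH-8: h = z + ψ = 102.17 + 23.55 = 125.72 m.
Head difference: h(BH-5) − h(BH-8) = 118.03 − 125.72 = -7.69 m.
Hydraulic gradient: i = |Δh| / L = 7.69 / 1584 = 0.00485.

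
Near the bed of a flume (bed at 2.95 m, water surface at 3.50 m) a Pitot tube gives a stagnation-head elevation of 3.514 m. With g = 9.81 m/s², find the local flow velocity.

v ≈ 0.524 m/s

Near the bed, under hydrostatic conditions, the piezometric head (z + ψ) equals the free-surface elevation, 3.50 m.
Velocity head = total − piezometric = 3.514 − 3.50 = 0.014 m.
v = √(2g·h_v) = √(2 × 9.81 × 0.014) = 0.524 m/s.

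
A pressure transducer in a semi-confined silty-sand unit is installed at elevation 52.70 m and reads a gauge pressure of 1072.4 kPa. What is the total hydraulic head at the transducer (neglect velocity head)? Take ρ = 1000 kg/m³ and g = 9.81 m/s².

ψ = P/(ρg) = 1072.4×1000 / (1000 × 9.81) = 109.32 m.
h = z + ψ = 52.70 + 109.32 = 162.02 m.

h ≈ 162.02 m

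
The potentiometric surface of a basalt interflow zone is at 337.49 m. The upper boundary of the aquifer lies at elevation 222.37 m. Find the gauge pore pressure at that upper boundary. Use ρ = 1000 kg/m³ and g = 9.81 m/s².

Pressure head at the aquifer top: ψ = h − z = 337.49 − 222.37 = 115.12 m.
P = ρgψ = 1000 × 9.81 × 115.12 = 1129327 Pa ≈ 1130 kPa.

P ≈ 1130 kPa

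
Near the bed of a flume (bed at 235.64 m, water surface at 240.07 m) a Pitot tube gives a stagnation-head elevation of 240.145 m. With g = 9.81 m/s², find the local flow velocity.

Near the bed, under hydrostatic conditions, the piezometric head (z + ψ) equals the free-surface elevation, 240.07 m.
Velocity head = total − piezometric = 240.145 − 240.07 = 0.075 m.
v = √(2g·h_v) = √(2 × 9.81 × 0.075) = 1.21 m/s.

v ≈ 1.21 m/s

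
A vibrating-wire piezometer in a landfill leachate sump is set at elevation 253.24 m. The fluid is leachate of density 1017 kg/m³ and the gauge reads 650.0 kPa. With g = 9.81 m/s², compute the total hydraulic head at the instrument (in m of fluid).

ψ = P/(ρg) = 650.0×1000 / (1017 × 9.81) = 65.15 m.
h = z + ψ = 253.24 + 65.15 = 318.39 m.

h ≈ 318.39 m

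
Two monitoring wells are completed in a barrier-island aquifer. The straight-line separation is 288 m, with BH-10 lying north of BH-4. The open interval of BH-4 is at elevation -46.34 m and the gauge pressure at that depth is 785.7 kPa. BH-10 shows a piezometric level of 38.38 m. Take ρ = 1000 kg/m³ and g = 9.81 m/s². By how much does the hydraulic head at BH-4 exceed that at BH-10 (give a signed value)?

Pressure head at BH-4: ψ = P/(ρg) = 785.7×1000 / (1000 × 9.81) = 80.09 m.
Total head at BH-4: h = z + ψ = -46.34 + 80.09 = 33.75 m.
Total head at BH-10: h = 38.38 m (water level in the piezometer is the total head).
Head difference: h(BH-4) − h(BH-10) = 33.75 − 38.38 = -4.63 m.

Δh ≈ -4.63 m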